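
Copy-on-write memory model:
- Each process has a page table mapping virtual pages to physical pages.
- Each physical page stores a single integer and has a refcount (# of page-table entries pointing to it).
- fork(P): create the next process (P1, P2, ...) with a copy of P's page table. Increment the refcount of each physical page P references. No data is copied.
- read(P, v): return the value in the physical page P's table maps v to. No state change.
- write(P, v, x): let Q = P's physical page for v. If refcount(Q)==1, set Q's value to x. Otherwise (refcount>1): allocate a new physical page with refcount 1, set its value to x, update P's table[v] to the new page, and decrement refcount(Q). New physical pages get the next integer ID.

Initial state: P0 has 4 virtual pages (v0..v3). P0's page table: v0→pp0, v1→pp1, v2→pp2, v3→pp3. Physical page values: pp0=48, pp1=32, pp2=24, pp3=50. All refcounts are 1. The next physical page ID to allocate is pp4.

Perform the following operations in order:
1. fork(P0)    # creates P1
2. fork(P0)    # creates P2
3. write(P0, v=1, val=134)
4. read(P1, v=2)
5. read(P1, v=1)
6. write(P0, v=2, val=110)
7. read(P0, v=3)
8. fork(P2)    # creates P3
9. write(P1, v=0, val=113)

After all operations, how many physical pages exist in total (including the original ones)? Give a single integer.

Answer: 7

Derivation:
Op 1: fork(P0) -> P1. 4 ppages; refcounts: pp0:2 pp1:2 pp2:2 pp3:2
Op 2: fork(P0) -> P2. 4 ppages; refcounts: pp0:3 pp1:3 pp2:3 pp3:3
Op 3: write(P0, v1, 134). refcount(pp1)=3>1 -> COPY to pp4. 5 ppages; refcounts: pp0:3 pp1:2 pp2:3 pp3:3 pp4:1
Op 4: read(P1, v2) -> 24. No state change.
Op 5: read(P1, v1) -> 32. No state change.
Op 6: write(P0, v2, 110). refcount(pp2)=3>1 -> COPY to pp5. 6 ppages; refcounts: pp0:3 pp1:2 pp2:2 pp3:3 pp4:1 pp5:1
Op 7: read(P0, v3) -> 50. No state change.
Op 8: fork(P2) -> P3. 6 ppages; refcounts: pp0:4 pp1:3 pp2:3 pp3:4 pp4:1 pp5:1
Op 9: write(P1, v0, 113). refcount(pp0)=4>1 -> COPY to pp6. 7 ppages; refcounts: pp0:3 pp1:3 pp2:3 pp3:4 pp4:1 pp5:1 pp6:1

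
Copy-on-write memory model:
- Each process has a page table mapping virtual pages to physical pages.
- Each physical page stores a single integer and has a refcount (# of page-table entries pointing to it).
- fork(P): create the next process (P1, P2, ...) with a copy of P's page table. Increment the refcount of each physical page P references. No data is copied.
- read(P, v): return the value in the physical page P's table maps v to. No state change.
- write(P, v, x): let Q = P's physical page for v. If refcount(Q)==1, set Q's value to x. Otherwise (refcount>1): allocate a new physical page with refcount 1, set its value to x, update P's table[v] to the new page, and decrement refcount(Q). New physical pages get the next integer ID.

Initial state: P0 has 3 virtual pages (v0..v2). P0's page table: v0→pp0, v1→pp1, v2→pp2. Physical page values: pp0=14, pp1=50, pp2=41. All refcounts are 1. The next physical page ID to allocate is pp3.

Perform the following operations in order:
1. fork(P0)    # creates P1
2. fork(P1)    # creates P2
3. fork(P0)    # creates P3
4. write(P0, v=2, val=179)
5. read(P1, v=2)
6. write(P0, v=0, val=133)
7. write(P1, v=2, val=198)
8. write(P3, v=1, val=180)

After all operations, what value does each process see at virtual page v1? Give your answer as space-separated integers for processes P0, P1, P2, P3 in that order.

Op 1: fork(P0) -> P1. 3 ppages; refcounts: pp0:2 pp1:2 pp2:2
Op 2: fork(P1) -> P2. 3 ppages; refcounts: pp0:3 pp1:3 pp2:3
Op 3: fork(P0) -> P3. 3 ppages; refcounts: pp0:4 pp1:4 pp2:4
Op 4: write(P0, v2, 179). refcount(pp2)=4>1 -> COPY to pp3. 4 ppages; refcounts: pp0:4 pp1:4 pp2:3 pp3:1
Op 5: read(P1, v2) -> 41. No state change.
Op 6: write(P0, v0, 133). refcount(pp0)=4>1 -> COPY to pp4. 5 ppages; refcounts: pp0:3 pp1:4 pp2:3 pp3:1 pp4:1
Op 7: write(P1, v2, 198). refcount(pp2)=3>1 -> COPY to pp5. 6 ppages; refcounts: pp0:3 pp1:4 pp2:2 pp3:1 pp4:1 pp5:1
Op 8: write(P3, v1, 180). refcount(pp1)=4>1 -> COPY to pp6. 7 ppages; refcounts: pp0:3 pp1:3 pp2:2 pp3:1 pp4:1 pp5:1 pp6:1
P0: v1 -> pp1 = 50
P1: v1 -> pp1 = 50
P2: v1 -> pp1 = 50
P3: v1 -> pp6 = 180

Answer: 50 50 50 180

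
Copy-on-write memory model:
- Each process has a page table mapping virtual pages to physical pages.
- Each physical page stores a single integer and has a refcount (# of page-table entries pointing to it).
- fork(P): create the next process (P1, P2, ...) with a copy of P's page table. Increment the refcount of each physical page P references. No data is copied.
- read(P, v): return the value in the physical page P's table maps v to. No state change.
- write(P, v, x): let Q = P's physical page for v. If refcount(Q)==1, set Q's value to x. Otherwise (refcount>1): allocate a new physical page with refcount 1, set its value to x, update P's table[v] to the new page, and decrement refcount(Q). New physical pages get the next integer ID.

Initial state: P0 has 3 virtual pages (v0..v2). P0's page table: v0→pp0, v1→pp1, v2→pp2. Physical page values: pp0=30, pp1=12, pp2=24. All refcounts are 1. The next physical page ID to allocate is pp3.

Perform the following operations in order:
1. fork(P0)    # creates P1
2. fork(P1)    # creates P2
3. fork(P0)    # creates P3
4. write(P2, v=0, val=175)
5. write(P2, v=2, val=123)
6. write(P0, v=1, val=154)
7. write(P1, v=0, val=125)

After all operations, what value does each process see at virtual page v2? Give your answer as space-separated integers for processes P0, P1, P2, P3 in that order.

Op 1: fork(P0) -> P1. 3 ppages; refcounts: pp0:2 pp1:2 pp2:2
Op 2: fork(P1) -> P2. 3 ppages; refcounts: pp0:3 pp1:3 pp2:3
Op 3: fork(P0) -> P3. 3 ppages; refcounts: pp0:4 pp1:4 pp2:4
Op 4: write(P2, v0, 175). refcount(pp0)=4>1 -> COPY to pp3. 4 ppages; refcounts: pp0:3 pp1:4 pp2:4 pp3:1
Op 5: write(P2, v2, 123). refcount(pp2)=4>1 -> COPY to pp4. 5 ppages; refcounts: pp0:3 pp1:4 pp2:3 pp3:1 pp4:1
Op 6: write(P0, v1, 154). refcount(pp1)=4>1 -> COPY to pp5. 6 ppages; refcounts: pp0:3 pp1:3 pp2:3 pp3:1 pp4:1 pp5:1
Op 7: write(P1, v0, 125). refcount(pp0)=3>1 -> COPY to pp6. 7 ppages; refcounts: pp0:2 pp1:3 pp2:3 pp3:1 pp4:1 pp5:1 pp6:1
P0: v2 -> pp2 = 24
P1: v2 -> pp2 = 24
P2: v2 -> pp4 = 123
P3: v2 -> pp2 = 24

Answer: 24 24 123 24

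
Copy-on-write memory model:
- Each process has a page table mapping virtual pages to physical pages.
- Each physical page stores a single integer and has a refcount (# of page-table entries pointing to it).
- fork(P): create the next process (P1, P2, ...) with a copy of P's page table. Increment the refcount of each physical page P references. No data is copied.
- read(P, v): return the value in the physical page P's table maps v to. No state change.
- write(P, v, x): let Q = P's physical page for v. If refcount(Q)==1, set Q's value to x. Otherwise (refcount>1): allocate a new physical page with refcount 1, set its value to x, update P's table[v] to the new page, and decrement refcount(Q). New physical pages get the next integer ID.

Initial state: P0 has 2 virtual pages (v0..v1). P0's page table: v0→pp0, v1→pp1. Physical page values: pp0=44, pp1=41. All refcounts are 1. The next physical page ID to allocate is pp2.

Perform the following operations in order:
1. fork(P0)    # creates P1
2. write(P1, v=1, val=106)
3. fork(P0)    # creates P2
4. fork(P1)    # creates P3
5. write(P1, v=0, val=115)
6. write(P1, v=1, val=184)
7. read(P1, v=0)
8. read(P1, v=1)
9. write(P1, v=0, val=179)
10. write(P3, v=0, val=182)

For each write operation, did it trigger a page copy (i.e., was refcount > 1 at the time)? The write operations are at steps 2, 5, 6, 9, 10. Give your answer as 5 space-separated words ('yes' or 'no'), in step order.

Op 1: fork(P0) -> P1. 2 ppages; refcounts: pp0:2 pp1:2
Op 2: write(P1, v1, 106). refcount(pp1)=2>1 -> COPY to pp2. 3 ppages; refcounts: pp0:2 pp1:1 pp2:1
Op 3: fork(P0) -> P2. 3 ppages; refcounts: pp0:3 pp1:2 pp2:1
Op 4: fork(P1) -> P3. 3 ppages; refcounts: pp0:4 pp1:2 pp2:2
Op 5: write(P1, v0, 115). refcount(pp0)=4>1 -> COPY to pp3. 4 ppages; refcounts: pp0:3 pp1:2 pp2:2 pp3:1
Op 6: write(P1, v1, 184). refcount(pp2)=2>1 -> COPY to pp4. 5 ppages; refcounts: pp0:3 pp1:2 pp2:1 pp3:1 pp4:1
Op 7: read(P1, v0) -> 115. No state change.
Op 8: read(P1, v1) -> 184. No state change.
Op 9: write(P1, v0, 179). refcount(pp3)=1 -> write in place. 5 ppages; refcounts: pp0:3 pp1:2 pp2:1 pp3:1 pp4:1
Op 10: write(P3, v0, 182). refcount(pp0)=3>1 -> COPY to pp5. 6 ppages; refcounts: pp0:2 pp1:2 pp2:1 pp3:1 pp4:1 pp5:1

yes yes yes no yes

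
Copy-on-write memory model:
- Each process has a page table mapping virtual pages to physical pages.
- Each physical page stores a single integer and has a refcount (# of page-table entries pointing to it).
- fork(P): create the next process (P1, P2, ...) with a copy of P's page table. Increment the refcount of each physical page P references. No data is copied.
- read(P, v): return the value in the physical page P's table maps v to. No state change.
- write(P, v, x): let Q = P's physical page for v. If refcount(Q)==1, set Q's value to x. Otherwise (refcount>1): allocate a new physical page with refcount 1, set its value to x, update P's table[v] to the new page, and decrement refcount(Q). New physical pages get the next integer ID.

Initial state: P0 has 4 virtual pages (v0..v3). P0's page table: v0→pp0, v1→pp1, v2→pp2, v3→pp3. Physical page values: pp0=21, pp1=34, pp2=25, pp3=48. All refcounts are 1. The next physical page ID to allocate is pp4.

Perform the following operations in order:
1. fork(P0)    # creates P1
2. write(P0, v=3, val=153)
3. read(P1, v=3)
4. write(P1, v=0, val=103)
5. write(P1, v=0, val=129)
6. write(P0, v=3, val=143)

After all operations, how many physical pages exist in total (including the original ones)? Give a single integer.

Answer: 6

Derivation:
Op 1: fork(P0) -> P1. 4 ppages; refcounts: pp0:2 pp1:2 pp2:2 pp3:2
Op 2: write(P0, v3, 153). refcount(pp3)=2>1 -> COPY to pp4. 5 ppages; refcounts: pp0:2 pp1:2 pp2:2 pp3:1 pp4:1
Op 3: read(P1, v3) -> 48. No state change.
Op 4: write(P1, v0, 103). refcount(pp0)=2>1 -> COPY to pp5. 6 ppages; refcounts: pp0:1 pp1:2 pp2:2 pp3:1 pp4:1 pp5:1
Op 5: write(P1, v0, 129). refcount(pp5)=1 -> write in place. 6 ppages; refcounts: pp0:1 pp1:2 pp2:2 pp3:1 pp4:1 pp5:1
Op 6: write(P0, v3, 143). refcount(pp4)=1 -> write in place. 6 ppages; refcounts: pp0:1 pp1:2 pp2:2 pp3:1 pp4:1 pp5:1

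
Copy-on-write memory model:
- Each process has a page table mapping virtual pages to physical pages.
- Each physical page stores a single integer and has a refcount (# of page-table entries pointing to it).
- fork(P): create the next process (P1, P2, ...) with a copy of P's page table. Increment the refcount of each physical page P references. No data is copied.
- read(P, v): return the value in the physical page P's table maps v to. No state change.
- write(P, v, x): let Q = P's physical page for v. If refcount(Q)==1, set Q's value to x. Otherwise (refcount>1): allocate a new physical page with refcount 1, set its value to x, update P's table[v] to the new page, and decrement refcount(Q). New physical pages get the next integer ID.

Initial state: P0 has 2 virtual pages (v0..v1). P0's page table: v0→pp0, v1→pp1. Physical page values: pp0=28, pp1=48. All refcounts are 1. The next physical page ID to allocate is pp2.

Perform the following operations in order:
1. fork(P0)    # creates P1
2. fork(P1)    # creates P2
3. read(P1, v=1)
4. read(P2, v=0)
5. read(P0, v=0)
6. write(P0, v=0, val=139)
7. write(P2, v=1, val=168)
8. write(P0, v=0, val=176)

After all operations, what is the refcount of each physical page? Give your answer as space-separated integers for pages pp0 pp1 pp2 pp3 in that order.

Answer: 2 2 1 1

Derivation:
Op 1: fork(P0) -> P1. 2 ppages; refcounts: pp0:2 pp1:2
Op 2: fork(P1) -> P2. 2 ppages; refcounts: pp0:3 pp1:3
Op 3: read(P1, v1) -> 48. No state change.
Op 4: read(P2, v0) -> 28. No state change.
Op 5: read(P0, v0) -> 28. No state change.
Op 6: write(P0, v0, 139). refcount(pp0)=3>1 -> COPY to pp2. 3 ppages; refcounts: pp0:2 pp1:3 pp2:1
Op 7: write(P2, v1, 168). refcount(pp1)=3>1 -> COPY to pp3. 4 ppages; refcounts: pp0:2 pp1:2 pp2:1 pp3:1
Op 8: write(P0, v0, 176). refcount(pp2)=1 -> write in place. 4 ppages; refcounts: pp0:2 pp1:2 pp2:1 pp3:1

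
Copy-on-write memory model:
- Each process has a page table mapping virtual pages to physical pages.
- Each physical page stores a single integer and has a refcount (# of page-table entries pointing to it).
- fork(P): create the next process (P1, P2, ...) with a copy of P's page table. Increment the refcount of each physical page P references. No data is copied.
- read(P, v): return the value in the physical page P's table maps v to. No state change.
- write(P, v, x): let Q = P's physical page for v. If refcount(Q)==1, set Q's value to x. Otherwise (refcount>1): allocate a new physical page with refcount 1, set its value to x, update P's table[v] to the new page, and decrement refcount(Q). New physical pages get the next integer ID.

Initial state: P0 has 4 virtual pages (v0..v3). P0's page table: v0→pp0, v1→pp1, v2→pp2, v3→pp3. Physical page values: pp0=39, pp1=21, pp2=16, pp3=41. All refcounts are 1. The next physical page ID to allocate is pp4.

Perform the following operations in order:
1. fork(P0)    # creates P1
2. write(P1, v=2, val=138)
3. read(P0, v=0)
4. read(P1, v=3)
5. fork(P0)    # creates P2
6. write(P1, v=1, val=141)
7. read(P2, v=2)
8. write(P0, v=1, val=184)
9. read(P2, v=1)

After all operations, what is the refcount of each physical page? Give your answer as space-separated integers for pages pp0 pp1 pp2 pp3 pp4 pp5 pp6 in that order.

Answer: 3 1 2 3 1 1 1

Derivation:
Op 1: fork(P0) -> P1. 4 ppages; refcounts: pp0:2 pp1:2 pp2:2 pp3:2
Op 2: write(P1, v2, 138). refcount(pp2)=2>1 -> COPY to pp4. 5 ppages; refcounts: pp0:2 pp1:2 pp2:1 pp3:2 pp4:1
Op 3: read(P0, v0) -> 39. No state change.
Op 4: read(P1, v3) -> 41. No state change.
Op 5: fork(P0) -> P2. 5 ppages; refcounts: pp0:3 pp1:3 pp2:2 pp3:3 pp4:1
Op 6: write(P1, v1, 141). refcount(pp1)=3>1 -> COPY to pp5. 6 ppages; refcounts: pp0:3 pp1:2 pp2:2 pp3:3 pp4:1 pp5:1
Op 7: read(P2, v2) -> 16. No state change.
Op 8: write(P0, v1, 184). refcount(pp1)=2>1 -> COPY to pp6. 7 ppages; refcounts: pp0:3 pp1:1 pp2:2 pp3:3 pp4:1 pp5:1 pp6:1
Op 9: read(P2, v1) -> 21. No state change.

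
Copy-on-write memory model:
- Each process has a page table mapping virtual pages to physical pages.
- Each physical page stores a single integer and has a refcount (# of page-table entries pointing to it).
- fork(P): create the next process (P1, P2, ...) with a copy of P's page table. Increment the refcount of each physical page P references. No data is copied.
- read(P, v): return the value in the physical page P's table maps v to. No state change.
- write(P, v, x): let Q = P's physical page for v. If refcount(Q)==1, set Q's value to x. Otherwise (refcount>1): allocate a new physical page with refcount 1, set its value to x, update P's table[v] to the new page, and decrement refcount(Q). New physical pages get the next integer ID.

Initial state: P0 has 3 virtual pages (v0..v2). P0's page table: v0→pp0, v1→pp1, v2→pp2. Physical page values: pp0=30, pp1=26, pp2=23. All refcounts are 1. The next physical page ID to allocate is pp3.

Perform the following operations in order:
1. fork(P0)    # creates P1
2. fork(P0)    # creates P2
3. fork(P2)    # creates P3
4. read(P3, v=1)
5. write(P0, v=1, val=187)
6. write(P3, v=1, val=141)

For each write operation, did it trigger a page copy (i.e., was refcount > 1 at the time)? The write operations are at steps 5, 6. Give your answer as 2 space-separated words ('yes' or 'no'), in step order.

Op 1: fork(P0) -> P1. 3 ppages; refcounts: pp0:2 pp1:2 pp2:2
Op 2: fork(P0) -> P2. 3 ppages; refcounts: pp0:3 pp1:3 pp2:3
Op 3: fork(P2) -> P3. 3 ppages; refcounts: pp0:4 pp1:4 pp2:4
Op 4: read(P3, v1) -> 26. No state change.
Op 5: write(P0, v1, 187). refcount(pp1)=4>1 -> COPY to pp3. 4 ppages; refcounts: pp0:4 pp1:3 pp2:4 pp3:1
Op 6: write(P3, v1, 141). refcount(pp1)=3>1 -> COPY to pp4. 5 ppages; refcounts: pp0:4 pp1:2 pp2:4 pp3:1 pp4:1

yes yes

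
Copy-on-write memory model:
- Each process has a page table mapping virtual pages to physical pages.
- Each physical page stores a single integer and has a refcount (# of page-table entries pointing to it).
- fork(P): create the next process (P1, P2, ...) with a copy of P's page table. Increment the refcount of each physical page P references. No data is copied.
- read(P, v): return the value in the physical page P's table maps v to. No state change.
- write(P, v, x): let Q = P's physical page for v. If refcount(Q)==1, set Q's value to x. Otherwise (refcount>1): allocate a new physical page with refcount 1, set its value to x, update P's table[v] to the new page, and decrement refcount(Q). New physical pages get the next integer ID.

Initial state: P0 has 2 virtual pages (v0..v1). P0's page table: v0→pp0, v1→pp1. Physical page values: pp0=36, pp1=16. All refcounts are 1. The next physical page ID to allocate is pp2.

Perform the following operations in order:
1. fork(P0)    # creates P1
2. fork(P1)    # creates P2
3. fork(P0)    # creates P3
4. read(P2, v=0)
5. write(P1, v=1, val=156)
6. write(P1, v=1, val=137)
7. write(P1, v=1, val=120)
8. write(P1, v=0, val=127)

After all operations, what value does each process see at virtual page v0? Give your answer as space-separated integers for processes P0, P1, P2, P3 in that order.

Answer: 36 127 36 36

Derivation:
Op 1: fork(P0) -> P1. 2 ppages; refcounts: pp0:2 pp1:2
Op 2: fork(P1) -> P2. 2 ppages; refcounts: pp0:3 pp1:3
Op 3: fork(P0) -> P3. 2 ppages; refcounts: pp0:4 pp1:4
Op 4: read(P2, v0) -> 36. No state change.
Op 5: write(P1, v1, 156). refcount(pp1)=4>1 -> COPY to pp2. 3 ppages; refcounts: pp0:4 pp1:3 pp2:1
Op 6: write(P1, v1, 137). refcount(pp2)=1 -> write in place. 3 ppages; refcounts: pp0:4 pp1:3 pp2:1
Op 7: write(P1, v1, 120). refcount(pp2)=1 -> write in place. 3 ppages; refcounts: pp0:4 pp1:3 pp2:1
Op 8: write(P1, v0, 127). refcount(pp0)=4>1 -> COPY to pp3. 4 ppages; refcounts: pp0:3 pp1:3 pp2:1 pp3:1
P0: v0 -> pp0 = 36
P1: v0 -> pp3 = 127
P2: v0 -> pp0 = 36
P3: v0 -> pp0 = 36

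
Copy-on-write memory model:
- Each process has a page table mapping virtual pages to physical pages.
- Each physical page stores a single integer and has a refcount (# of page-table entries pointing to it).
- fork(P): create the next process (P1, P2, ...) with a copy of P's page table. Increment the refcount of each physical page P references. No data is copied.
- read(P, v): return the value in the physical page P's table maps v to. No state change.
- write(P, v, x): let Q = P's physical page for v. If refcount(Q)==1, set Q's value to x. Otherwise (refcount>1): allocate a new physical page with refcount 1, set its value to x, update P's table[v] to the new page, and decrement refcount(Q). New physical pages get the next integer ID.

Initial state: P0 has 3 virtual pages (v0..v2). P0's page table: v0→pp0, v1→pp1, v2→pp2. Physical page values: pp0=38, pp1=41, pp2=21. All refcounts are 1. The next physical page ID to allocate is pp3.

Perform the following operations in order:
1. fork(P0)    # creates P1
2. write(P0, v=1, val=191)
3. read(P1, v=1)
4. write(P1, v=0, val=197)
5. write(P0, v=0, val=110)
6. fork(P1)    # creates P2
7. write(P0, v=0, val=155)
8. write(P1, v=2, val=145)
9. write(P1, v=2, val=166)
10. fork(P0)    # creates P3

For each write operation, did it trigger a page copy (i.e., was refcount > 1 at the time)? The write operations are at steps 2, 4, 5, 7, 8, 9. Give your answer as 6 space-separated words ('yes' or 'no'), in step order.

Op 1: fork(P0) -> P1. 3 ppages; refcounts: pp0:2 pp1:2 pp2:2
Op 2: write(P0, v1, 191). refcount(pp1)=2>1 -> COPY to pp3. 4 ppages; refcounts: pp0:2 pp1:1 pp2:2 pp3:1
Op 3: read(P1, v1) -> 41. No state change.
Op 4: write(P1, v0, 197). refcount(pp0)=2>1 -> COPY to pp4. 5 ppages; refcounts: pp0:1 pp1:1 pp2:2 pp3:1 pp4:1
Op 5: write(P0, v0, 110). refcount(pp0)=1 -> write in place. 5 ppages; refcounts: pp0:1 pp1:1 pp2:2 pp3:1 pp4:1
Op 6: fork(P1) -> P2. 5 ppages; refcounts: pp0:1 pp1:2 pp2:3 pp3:1 pp4:2
Op 7: write(P0, v0, 155). refcount(pp0)=1 -> write in place. 5 ppages; refcounts: pp0:1 pp1:2 pp2:3 pp3:1 pp4:2
Op 8: write(P1, v2, 145). refcount(pp2)=3>1 -> COPY to pp5. 6 ppages; refcounts: pp0:1 pp1:2 pp2:2 pp3:1 pp4:2 pp5:1
Op 9: write(P1, v2, 166). refcount(pp5)=1 -> write in place. 6 ppages; refcounts: pp0:1 pp1:2 pp2:2 pp3:1 pp4:2 pp5:1
Op 10: fork(P0) -> P3. 6 ppages; refcounts: pp0:2 pp1:2 pp2:3 pp3:2 pp4:2 pp5:1

yes yes no no yes no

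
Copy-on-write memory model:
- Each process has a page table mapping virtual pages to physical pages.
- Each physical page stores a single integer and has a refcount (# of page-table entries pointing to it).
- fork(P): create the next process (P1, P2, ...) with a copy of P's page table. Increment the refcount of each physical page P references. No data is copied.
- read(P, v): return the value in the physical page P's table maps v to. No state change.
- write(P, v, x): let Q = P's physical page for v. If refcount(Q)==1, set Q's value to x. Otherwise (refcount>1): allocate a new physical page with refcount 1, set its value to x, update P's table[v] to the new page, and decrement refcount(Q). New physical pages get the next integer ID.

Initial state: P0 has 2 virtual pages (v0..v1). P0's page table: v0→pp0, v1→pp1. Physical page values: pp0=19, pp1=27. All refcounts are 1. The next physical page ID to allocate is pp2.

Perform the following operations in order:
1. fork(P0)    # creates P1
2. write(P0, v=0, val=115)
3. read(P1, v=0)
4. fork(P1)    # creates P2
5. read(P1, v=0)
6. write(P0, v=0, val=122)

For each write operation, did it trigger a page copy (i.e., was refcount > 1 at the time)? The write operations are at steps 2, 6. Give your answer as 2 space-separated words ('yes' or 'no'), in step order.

Op 1: fork(P0) -> P1. 2 ppages; refcounts: pp0:2 pp1:2
Op 2: write(P0, v0, 115). refcount(pp0)=2>1 -> COPY to pp2. 3 ppages; refcounts: pp0:1 pp1:2 pp2:1
Op 3: read(P1, v0) -> 19. No state change.
Op 4: fork(P1) -> P2. 3 ppages; refcounts: pp0:2 pp1:3 pp2:1
Op 5: read(P1, v0) -> 19. No state change.
Op 6: write(P0, v0, 122). refcount(pp2)=1 -> write in place. 3 ppages; refcounts: pp0:2 pp1:3 pp2:1

yes no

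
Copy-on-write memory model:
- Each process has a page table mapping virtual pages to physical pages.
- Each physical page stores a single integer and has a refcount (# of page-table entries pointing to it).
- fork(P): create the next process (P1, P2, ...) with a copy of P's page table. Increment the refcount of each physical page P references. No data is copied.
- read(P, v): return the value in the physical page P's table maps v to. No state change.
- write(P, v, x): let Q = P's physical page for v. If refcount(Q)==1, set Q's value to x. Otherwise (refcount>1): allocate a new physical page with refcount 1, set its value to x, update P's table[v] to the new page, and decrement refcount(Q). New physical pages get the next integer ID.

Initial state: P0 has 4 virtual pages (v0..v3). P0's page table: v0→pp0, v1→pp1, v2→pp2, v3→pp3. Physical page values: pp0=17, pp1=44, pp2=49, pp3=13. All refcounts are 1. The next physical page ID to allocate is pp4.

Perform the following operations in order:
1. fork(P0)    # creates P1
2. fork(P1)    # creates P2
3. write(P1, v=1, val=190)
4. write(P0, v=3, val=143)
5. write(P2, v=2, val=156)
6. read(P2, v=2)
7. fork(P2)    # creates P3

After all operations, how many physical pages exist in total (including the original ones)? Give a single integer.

Answer: 7

Derivation:
Op 1: fork(P0) -> P1. 4 ppages; refcounts: pp0:2 pp1:2 pp2:2 pp3:2
Op 2: fork(P1) -> P2. 4 ppages; refcounts: pp0:3 pp1:3 pp2:3 pp3:3
Op 3: write(P1, v1, 190). refcount(pp1)=3>1 -> COPY to pp4. 5 ppages; refcounts: pp0:3 pp1:2 pp2:3 pp3:3 pp4:1
Op 4: write(P0, v3, 143). refcount(pp3)=3>1 -> COPY to pp5. 6 ppages; refcounts: pp0:3 pp1:2 pp2:3 pp3:2 pp4:1 pp5:1
Op 5: write(P2, v2, 156). refcount(pp2)=3>1 -> COPY to pp6. 7 ppages; refcounts: pp0:3 pp1:2 pp2:2 pp3:2 pp4:1 pp5:1 pp6:1
Op 6: read(P2, v2) -> 156. No state change.
Op 7: fork(P2) -> P3. 7 ppages; refcounts: pp0:4 pp1:3 pp2:2 pp3:3 pp4:1 pp5:1 pp6:2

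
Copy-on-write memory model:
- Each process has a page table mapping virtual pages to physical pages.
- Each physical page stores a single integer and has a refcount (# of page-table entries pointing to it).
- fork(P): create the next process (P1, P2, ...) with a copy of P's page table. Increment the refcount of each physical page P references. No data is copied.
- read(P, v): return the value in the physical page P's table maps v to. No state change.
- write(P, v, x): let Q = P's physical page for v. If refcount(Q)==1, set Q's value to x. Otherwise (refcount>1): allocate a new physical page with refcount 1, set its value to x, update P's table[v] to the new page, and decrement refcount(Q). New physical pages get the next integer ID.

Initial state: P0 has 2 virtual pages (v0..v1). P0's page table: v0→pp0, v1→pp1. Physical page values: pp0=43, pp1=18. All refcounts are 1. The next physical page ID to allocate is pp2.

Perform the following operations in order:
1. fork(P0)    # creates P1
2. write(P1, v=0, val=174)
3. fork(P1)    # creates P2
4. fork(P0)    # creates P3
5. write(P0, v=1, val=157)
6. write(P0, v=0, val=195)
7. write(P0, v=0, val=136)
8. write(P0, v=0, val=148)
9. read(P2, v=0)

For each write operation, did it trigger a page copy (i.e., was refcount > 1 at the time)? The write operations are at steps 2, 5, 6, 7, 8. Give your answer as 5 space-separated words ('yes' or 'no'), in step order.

Op 1: fork(P0) -> P1. 2 ppages; refcounts: pp0:2 pp1:2
Op 2: write(P1, v0, 174). refcount(pp0)=2>1 -> COPY to pp2. 3 ppages; refcounts: pp0:1 pp1:2 pp2:1
Op 3: fork(P1) -> P2. 3 ppages; refcounts: pp0:1 pp1:3 pp2:2
Op 4: fork(P0) -> P3. 3 ppages; refcounts: pp0:2 pp1:4 pp2:2
Op 5: write(P0, v1, 157). refcount(pp1)=4>1 -> COPY to pp3. 4 ppages; refcounts: pp0:2 pp1:3 pp2:2 pp3:1
Op 6: write(P0, v0, 195). refcount(pp0)=2>1 -> COPY to pp4. 5 ppages; refcounts: pp0:1 pp1:3 pp2:2 pp3:1 pp4:1
Op 7: write(P0, v0, 136). refcount(pp4)=1 -> write in place. 5 ppages; refcounts: pp0:1 pp1:3 pp2:2 pp3:1 pp4:1
Op 8: write(P0, v0, 148). refcount(pp4)=1 -> write in place. 5 ppages; refcounts: pp0:1 pp1:3 pp2:2 pp3:1 pp4:1
Op 9: read(P2, v0) -> 174. No state change.

yes yes yes no no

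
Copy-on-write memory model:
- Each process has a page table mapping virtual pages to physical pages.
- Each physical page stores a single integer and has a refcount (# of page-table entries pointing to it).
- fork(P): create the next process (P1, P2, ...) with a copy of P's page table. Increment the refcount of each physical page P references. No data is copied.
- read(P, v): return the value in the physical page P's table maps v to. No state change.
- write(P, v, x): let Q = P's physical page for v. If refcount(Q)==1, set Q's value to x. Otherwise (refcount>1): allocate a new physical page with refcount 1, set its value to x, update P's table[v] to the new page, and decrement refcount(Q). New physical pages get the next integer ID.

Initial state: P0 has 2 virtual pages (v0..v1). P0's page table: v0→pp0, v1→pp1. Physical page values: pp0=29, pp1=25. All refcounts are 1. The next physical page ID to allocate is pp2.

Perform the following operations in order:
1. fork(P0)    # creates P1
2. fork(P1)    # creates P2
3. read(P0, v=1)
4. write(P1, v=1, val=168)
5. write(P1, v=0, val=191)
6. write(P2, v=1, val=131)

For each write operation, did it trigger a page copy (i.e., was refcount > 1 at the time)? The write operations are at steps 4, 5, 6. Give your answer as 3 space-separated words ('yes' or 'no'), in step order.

Op 1: fork(P0) -> P1. 2 ppages; refcounts: pp0:2 pp1:2
Op 2: fork(P1) -> P2. 2 ppages; refcounts: pp0:3 pp1:3
Op 3: read(P0, v1) -> 25. No state change.
Op 4: write(P1, v1, 168). refcount(pp1)=3>1 -> COPY to pp2. 3 ppages; refcounts: pp0:3 pp1:2 pp2:1
Op 5: write(P1, v0, 191). refcount(pp0)=3>1 -> COPY to pp3. 4 ppages; refcounts: pp0:2 pp1:2 pp2:1 pp3:1
Op 6: write(P2, v1, 131). refcount(pp1)=2>1 -> COPY to pp4. 5 ppages; refcounts: pp0:2 pp1:1 pp2:1 pp3:1 pp4:1

yes yes yes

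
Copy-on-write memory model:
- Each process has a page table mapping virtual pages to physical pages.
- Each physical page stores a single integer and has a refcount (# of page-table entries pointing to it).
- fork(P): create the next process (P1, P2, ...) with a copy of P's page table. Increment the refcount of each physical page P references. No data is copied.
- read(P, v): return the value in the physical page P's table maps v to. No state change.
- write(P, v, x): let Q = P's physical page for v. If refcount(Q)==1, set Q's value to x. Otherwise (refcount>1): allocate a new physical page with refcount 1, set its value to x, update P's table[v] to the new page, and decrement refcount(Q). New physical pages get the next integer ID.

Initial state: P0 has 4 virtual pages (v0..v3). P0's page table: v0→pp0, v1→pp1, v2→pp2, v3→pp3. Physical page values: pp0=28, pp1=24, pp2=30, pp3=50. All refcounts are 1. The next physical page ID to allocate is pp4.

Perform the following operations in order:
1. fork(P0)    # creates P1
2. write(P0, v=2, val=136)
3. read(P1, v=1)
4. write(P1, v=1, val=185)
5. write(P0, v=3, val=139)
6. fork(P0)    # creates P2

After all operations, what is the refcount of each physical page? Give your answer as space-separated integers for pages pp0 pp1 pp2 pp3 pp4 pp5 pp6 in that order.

Answer: 3 2 1 1 2 1 2

Derivation:
Op 1: fork(P0) -> P1. 4 ppages; refcounts: pp0:2 pp1:2 pp2:2 pp3:2
Op 2: write(P0, v2, 136). refcount(pp2)=2>1 -> COPY to pp4. 5 ppages; refcounts: pp0:2 pp1:2 pp2:1 pp3:2 pp4:1
Op 3: read(P1, v1) -> 24. No state change.
Op 4: write(P1, v1, 185). refcount(pp1)=2>1 -> COPY to pp5. 6 ppages; refcounts: pp0:2 pp1:1 pp2:1 pp3:2 pp4:1 pp5:1
Op 5: write(P0, v3, 139). refcount(pp3)=2>1 -> COPY to pp6. 7 ppages; refcounts: pp0:2 pp1:1 pp2:1 pp3:1 pp4:1 pp5:1 pp6:1
Op 6: fork(P0) -> P2. 7 ppages; refcounts: pp0:3 pp1:2 pp2:1 pp3:1 pp4:2 pp5:1 pp6:2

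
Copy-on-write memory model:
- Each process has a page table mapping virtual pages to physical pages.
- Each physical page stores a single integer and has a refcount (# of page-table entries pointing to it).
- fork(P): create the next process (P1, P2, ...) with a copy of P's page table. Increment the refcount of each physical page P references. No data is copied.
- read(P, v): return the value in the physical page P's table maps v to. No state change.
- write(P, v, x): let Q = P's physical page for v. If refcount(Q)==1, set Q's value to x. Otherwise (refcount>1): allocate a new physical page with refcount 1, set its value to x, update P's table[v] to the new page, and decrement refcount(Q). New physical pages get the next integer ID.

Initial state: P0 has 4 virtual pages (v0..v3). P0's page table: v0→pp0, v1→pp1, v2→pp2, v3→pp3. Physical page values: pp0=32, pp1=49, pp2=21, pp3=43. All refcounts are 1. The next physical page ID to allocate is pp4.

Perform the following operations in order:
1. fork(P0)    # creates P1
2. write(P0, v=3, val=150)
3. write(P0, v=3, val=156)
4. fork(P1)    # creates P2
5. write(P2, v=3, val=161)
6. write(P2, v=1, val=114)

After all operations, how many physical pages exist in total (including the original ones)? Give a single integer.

Op 1: fork(P0) -> P1. 4 ppages; refcounts: pp0:2 pp1:2 pp2:2 pp3:2
Op 2: write(P0, v3, 150). refcount(pp3)=2>1 -> COPY to pp4. 5 ppages; refcounts: pp0:2 pp1:2 pp2:2 pp3:1 pp4:1
Op 3: write(P0, v3, 156). refcount(pp4)=1 -> write in place. 5 ppages; refcounts: pp0:2 pp1:2 pp2:2 pp3:1 pp4:1
Op 4: fork(P1) -> P2. 5 ppages; refcounts: pp0:3 pp1:3 pp2:3 pp3:2 pp4:1
Op 5: write(P2, v3, 161). refcount(pp3)=2>1 -> COPY to pp5. 6 ppages; refcounts: pp0:3 pp1:3 pp2:3 pp3:1 pp4:1 pp5:1
Op 6: write(P2, v1, 114). refcount(pp1)=3>1 -> COPY to pp6. 7 ppages; refcounts: pp0:3 pp1:2 pp2:3 pp3:1 pp4:1 pp5:1 pp6:1

Answer: 7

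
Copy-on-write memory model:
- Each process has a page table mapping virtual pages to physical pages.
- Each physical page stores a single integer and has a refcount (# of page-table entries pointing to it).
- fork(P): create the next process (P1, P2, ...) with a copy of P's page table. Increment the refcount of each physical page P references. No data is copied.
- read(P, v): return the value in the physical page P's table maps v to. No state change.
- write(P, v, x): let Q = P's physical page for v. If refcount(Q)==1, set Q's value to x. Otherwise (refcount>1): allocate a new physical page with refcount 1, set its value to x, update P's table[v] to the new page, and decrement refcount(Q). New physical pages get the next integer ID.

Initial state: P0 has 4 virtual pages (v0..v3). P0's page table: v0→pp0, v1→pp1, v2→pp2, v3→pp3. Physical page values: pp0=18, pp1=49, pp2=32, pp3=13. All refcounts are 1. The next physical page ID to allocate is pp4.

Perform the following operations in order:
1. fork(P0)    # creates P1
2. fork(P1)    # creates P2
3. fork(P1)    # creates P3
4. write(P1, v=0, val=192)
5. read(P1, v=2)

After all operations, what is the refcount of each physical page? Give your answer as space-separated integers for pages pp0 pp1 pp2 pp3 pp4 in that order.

Op 1: fork(P0) -> P1. 4 ppages; refcounts: pp0:2 pp1:2 pp2:2 pp3:2
Op 2: fork(P1) -> P2. 4 ppages; refcounts: pp0:3 pp1:3 pp2:3 pp3:3
Op 3: fork(P1) -> P3. 4 ppages; refcounts: pp0:4 pp1:4 pp2:4 pp3:4
Op 4: write(P1, v0, 192). refcount(pp0)=4>1 -> COPY to pp4. 5 ppages; refcounts: pp0:3 pp1:4 pp2:4 pp3:4 pp4:1
Op 5: read(P1, v2) -> 32. No state change.

Answer: 3 4 4 4 1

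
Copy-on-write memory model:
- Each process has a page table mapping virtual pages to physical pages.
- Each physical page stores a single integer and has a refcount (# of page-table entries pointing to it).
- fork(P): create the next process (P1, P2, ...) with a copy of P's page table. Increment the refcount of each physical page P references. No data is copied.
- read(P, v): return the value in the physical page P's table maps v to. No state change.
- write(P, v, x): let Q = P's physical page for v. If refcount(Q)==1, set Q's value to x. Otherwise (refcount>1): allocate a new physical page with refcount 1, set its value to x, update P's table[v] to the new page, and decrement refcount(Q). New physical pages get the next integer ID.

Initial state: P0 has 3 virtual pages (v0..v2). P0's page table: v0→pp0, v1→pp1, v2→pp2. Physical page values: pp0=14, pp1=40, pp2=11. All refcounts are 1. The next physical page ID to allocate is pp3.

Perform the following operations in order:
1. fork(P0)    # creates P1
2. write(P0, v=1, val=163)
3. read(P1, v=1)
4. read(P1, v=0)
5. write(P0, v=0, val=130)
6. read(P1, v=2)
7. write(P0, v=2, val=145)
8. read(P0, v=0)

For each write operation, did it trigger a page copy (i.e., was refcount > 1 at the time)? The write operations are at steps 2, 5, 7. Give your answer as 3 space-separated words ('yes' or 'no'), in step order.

Op 1: fork(P0) -> P1. 3 ppages; refcounts: pp0:2 pp1:2 pp2:2
Op 2: write(P0, v1, 163). refcount(pp1)=2>1 -> COPY to pp3. 4 ppages; refcounts: pp0:2 pp1:1 pp2:2 pp3:1
Op 3: read(P1, v1) -> 40. No state change.
Op 4: read(P1, v0) -> 14. No state change.
Op 5: write(P0, v0, 130). refcount(pp0)=2>1 -> COPY to pp4. 5 ppages; refcounts: pp0:1 pp1:1 pp2:2 pp3:1 pp4:1
Op 6: read(P1, v2) -> 11. No state change.
Op 7: write(P0, v2, 145). refcount(pp2)=2>1 -> COPY to pp5. 6 ppages; refcounts: pp0:1 pp1:1 pp2:1 pp3:1 pp4:1 pp5:1
Op 8: read(P0, v0) -> 130. No state change.

yes yes yes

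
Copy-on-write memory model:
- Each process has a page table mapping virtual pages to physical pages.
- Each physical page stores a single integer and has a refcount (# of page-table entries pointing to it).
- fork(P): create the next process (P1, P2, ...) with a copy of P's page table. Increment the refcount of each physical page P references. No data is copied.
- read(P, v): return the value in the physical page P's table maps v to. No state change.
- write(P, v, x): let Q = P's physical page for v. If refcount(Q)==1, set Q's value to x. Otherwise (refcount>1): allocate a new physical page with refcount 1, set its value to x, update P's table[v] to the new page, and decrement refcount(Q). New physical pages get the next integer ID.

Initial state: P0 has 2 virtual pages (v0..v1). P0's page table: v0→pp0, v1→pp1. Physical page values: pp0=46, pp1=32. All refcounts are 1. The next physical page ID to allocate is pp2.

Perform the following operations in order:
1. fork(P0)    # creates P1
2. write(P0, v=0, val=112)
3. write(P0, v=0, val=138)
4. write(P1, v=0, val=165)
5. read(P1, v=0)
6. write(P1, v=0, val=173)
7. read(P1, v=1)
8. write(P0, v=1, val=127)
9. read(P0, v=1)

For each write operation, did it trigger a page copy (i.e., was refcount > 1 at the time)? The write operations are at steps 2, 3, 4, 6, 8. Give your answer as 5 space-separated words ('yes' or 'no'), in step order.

Op 1: fork(P0) -> P1. 2 ppages; refcounts: pp0:2 pp1:2
Op 2: write(P0, v0, 112). refcount(pp0)=2>1 -> COPY to pp2. 3 ppages; refcounts: pp0:1 pp1:2 pp2:1
Op 3: write(P0, v0, 138). refcount(pp2)=1 -> write in place. 3 ppages; refcounts: pp0:1 pp1:2 pp2:1
Op 4: write(P1, v0, 165). refcount(pp0)=1 -> write in place. 3 ppages; refcounts: pp0:1 pp1:2 pp2:1
Op 5: read(P1, v0) -> 165. No state change.
Op 6: write(P1, v0, 173). refcount(pp0)=1 -> write in place. 3 ppages; refcounts: pp0:1 pp1:2 pp2:1
Op 7: read(P1, v1) -> 32. No state change.
Op 8: write(P0, v1, 127). refcount(pp1)=2>1 -> COPY to pp3. 4 ppages; refcounts: pp0:1 pp1:1 pp2:1 pp3:1
Op 9: read(P0, v1) -> 127. No state change.

yes no no no yes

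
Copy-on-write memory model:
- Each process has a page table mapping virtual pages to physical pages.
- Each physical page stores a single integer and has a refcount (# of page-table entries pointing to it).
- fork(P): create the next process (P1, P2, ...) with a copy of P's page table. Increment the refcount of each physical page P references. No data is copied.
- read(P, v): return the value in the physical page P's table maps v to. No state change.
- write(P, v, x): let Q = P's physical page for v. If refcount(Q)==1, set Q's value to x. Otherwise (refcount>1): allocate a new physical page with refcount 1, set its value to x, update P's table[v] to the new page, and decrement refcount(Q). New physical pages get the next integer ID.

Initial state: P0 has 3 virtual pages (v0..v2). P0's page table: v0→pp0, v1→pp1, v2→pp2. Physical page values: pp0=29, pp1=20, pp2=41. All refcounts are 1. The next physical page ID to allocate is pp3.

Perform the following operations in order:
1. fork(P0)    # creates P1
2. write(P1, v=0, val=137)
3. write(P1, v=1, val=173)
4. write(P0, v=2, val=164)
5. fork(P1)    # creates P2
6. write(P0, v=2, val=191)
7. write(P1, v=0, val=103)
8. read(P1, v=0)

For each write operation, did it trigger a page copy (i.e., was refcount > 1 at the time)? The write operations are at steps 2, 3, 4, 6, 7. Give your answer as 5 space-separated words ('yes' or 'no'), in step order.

Op 1: fork(P0) -> P1. 3 ppages; refcounts: pp0:2 pp1:2 pp2:2
Op 2: write(P1, v0, 137). refcount(pp0)=2>1 -> COPY to pp3. 4 ppages; refcounts: pp0:1 pp1:2 pp2:2 pp3:1
Op 3: write(P1, v1, 173). refcount(pp1)=2>1 -> COPY to pp4. 5 ppages; refcounts: pp0:1 pp1:1 pp2:2 pp3:1 pp4:1
Op 4: write(P0, v2, 164). refcount(pp2)=2>1 -> COPY to pp5. 6 ppages; refcounts: pp0:1 pp1:1 pp2:1 pp3:1 pp4:1 pp5:1
Op 5: fork(P1) -> P2. 6 ppages; refcounts: pp0:1 pp1:1 pp2:2 pp3:2 pp4:2 pp5:1
Op 6: write(P0, v2, 191). refcount(pp5)=1 -> write in place. 6 ppages; refcounts: pp0:1 pp1:1 pp2:2 pp3:2 pp4:2 pp5:1
Op 7: write(P1, v0, 103). refcount(pp3)=2>1 -> COPY to pp6. 7 ppages; refcounts: pp0:1 pp1:1 pp2:2 pp3:1 pp4:2 pp5:1 pp6:1
Op 8: read(P1, v0) -> 103. No state change.

yes yes yes no yes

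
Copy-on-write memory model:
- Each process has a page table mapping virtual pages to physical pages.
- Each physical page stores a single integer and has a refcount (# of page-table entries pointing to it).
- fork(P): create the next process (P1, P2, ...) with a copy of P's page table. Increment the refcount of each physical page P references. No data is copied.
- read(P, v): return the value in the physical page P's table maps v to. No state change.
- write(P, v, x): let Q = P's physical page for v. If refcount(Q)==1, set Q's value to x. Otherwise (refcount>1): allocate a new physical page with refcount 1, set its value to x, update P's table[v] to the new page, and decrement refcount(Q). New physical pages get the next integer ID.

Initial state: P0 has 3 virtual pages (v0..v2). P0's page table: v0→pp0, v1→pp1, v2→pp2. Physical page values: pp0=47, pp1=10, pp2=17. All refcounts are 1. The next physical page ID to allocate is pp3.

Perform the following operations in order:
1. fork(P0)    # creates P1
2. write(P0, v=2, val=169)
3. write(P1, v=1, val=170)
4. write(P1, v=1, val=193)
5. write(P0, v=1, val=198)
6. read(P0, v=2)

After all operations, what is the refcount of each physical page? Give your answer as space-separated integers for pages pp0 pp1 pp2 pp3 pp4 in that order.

Answer: 2 1 1 1 1

Derivation:
Op 1: fork(P0) -> P1. 3 ppages; refcounts: pp0:2 pp1:2 pp2:2
Op 2: write(P0, v2, 169). refcount(pp2)=2>1 -> COPY to pp3. 4 ppages; refcounts: pp0:2 pp1:2 pp2:1 pp3:1
Op 3: write(P1, v1, 170). refcount(pp1)=2>1 -> COPY to pp4. 5 ppages; refcounts: pp0:2 pp1:1 pp2:1 pp3:1 pp4:1
Op 4: write(P1, v1, 193). refcount(pp4)=1 -> write in place. 5 ppages; refcounts: pp0:2 pp1:1 pp2:1 pp3:1 pp4:1
Op 5: write(P0, v1, 198). refcount(pp1)=1 -> write in place. 5 ppages; refcounts: pp0:2 pp1:1 pp2:1 pp3:1 pp4:1
Op 6: read(P0, v2) -> 169. No state change.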